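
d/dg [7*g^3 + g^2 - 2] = g*(21*g + 2)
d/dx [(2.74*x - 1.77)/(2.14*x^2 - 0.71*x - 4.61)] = (-5.8636*x^2 + 7.5756*x - 13.8881)/(4.5796*x^4 - 3.0388*x^3 - 19.2267*x^2 + 6.5462*x + 21.2521)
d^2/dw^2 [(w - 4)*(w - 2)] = 2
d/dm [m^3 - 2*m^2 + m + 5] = 3*m^2 - 4*m + 1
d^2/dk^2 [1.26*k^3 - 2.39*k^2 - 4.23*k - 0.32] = 7.56*k - 4.78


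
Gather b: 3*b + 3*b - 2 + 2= 6*b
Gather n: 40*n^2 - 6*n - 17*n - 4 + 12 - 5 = 40*n^2 - 23*n + 3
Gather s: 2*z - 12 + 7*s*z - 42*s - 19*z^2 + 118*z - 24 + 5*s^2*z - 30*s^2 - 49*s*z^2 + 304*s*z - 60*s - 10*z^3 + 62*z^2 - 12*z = s^2*(5*z - 30) + s*(-49*z^2 + 311*z - 102) - 10*z^3 + 43*z^2 + 108*z - 36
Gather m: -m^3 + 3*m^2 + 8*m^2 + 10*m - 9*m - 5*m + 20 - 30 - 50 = -m^3 + 11*m^2 - 4*m - 60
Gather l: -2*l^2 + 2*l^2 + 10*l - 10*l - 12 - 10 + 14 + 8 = 0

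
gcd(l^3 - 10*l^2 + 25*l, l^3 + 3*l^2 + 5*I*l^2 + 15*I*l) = l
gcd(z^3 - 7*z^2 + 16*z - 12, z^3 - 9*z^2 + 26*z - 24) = z^2 - 5*z + 6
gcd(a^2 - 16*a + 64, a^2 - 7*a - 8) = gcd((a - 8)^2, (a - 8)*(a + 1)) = a - 8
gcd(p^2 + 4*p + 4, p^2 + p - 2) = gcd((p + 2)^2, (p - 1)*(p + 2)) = p + 2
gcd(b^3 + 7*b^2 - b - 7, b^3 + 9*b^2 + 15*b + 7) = b^2 + 8*b + 7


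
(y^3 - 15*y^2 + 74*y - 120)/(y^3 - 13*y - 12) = (y^2 - 11*y + 30)/(y^2 + 4*y + 3)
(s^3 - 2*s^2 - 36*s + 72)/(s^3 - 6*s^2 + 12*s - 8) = (s^2 - 36)/(s^2 - 4*s + 4)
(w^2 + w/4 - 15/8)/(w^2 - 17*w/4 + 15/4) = (w + 3/2)/(w - 3)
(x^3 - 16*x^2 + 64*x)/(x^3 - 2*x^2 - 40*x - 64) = x*(x - 8)/(x^2 + 6*x + 8)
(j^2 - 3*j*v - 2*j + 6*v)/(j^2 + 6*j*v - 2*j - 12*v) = (j - 3*v)/(j + 6*v)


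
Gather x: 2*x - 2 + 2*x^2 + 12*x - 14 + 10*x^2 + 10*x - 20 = 12*x^2 + 24*x - 36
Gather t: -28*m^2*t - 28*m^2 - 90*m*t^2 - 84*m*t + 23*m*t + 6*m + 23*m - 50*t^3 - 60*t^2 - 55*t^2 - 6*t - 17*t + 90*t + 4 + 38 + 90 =-28*m^2 + 29*m - 50*t^3 + t^2*(-90*m - 115) + t*(-28*m^2 - 61*m + 67) + 132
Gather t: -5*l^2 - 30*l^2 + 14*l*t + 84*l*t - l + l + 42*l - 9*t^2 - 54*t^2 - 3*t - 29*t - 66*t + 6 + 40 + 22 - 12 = -35*l^2 + 42*l - 63*t^2 + t*(98*l - 98) + 56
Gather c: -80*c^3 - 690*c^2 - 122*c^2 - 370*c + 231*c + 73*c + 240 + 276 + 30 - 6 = -80*c^3 - 812*c^2 - 66*c + 540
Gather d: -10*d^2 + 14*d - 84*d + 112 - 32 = -10*d^2 - 70*d + 80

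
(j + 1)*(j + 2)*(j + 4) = j^3 + 7*j^2 + 14*j + 8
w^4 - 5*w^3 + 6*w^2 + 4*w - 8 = (w - 2)^3*(w + 1)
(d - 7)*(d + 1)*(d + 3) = d^3 - 3*d^2 - 25*d - 21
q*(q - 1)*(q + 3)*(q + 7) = q^4 + 9*q^3 + 11*q^2 - 21*q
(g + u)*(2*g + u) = 2*g^2 + 3*g*u + u^2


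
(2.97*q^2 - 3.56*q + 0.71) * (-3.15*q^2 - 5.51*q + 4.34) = -9.3555*q^4 - 5.1507*q^3 + 30.2689*q^2 - 19.3625*q + 3.0814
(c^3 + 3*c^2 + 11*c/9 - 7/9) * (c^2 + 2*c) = c^5 + 5*c^4 + 65*c^3/9 + 5*c^2/3 - 14*c/9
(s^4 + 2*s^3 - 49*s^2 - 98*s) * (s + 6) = s^5 + 8*s^4 - 37*s^3 - 392*s^2 - 588*s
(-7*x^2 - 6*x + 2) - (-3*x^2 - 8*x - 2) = -4*x^2 + 2*x + 4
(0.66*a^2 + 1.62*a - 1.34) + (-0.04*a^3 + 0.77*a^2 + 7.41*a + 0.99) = -0.04*a^3 + 1.43*a^2 + 9.03*a - 0.35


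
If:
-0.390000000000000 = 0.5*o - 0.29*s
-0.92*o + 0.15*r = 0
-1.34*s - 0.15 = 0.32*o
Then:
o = -0.74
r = -4.55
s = 0.07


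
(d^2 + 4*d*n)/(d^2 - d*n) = (d + 4*n)/(d - n)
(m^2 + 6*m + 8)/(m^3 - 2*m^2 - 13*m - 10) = (m + 4)/(m^2 - 4*m - 5)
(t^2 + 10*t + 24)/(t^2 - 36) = (t + 4)/(t - 6)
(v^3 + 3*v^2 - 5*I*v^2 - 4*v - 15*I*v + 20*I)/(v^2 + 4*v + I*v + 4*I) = (v^2 - v*(1 + 5*I) + 5*I)/(v + I)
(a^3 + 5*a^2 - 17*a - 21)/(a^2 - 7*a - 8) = (a^2 + 4*a - 21)/(a - 8)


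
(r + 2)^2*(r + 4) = r^3 + 8*r^2 + 20*r + 16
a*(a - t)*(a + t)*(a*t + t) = a^4*t + a^3*t - a^2*t^3 - a*t^3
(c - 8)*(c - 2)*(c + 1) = c^3 - 9*c^2 + 6*c + 16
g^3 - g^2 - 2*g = g*(g - 2)*(g + 1)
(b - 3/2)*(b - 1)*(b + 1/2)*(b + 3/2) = b^4 - b^3/2 - 11*b^2/4 + 9*b/8 + 9/8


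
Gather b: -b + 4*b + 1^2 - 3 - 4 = 3*b - 6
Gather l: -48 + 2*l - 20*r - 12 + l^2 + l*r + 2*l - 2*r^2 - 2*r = l^2 + l*(r + 4) - 2*r^2 - 22*r - 60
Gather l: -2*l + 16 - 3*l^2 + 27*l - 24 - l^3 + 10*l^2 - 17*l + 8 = -l^3 + 7*l^2 + 8*l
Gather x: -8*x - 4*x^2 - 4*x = -4*x^2 - 12*x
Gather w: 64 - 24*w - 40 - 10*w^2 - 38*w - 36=-10*w^2 - 62*w - 12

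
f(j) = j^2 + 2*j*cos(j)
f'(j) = -2*j*sin(j) + 2*j + 2*cos(j)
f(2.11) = 2.29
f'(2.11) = -0.43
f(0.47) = 1.06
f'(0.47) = 2.30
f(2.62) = 2.32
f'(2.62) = 0.90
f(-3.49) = 18.74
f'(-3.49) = -6.48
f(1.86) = 2.40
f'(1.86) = -0.42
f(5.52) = 38.45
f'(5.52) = 20.12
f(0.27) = 0.59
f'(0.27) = 2.32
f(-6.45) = 28.88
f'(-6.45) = -13.07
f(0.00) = 0.00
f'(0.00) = 2.00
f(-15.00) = 247.79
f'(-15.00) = -51.03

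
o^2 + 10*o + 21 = (o + 3)*(o + 7)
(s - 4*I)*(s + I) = s^2 - 3*I*s + 4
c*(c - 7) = c^2 - 7*c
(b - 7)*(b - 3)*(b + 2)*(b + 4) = b^4 - 4*b^3 - 31*b^2 + 46*b + 168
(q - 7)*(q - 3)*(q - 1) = q^3 - 11*q^2 + 31*q - 21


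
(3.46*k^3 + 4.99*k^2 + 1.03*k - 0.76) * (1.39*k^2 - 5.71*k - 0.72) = 4.8094*k^5 - 12.8205*k^4 - 29.5524*k^3 - 10.5305*k^2 + 3.598*k + 0.5472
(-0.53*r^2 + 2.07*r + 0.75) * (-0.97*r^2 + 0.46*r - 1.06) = 0.5141*r^4 - 2.2517*r^3 + 0.7865*r^2 - 1.8492*r - 0.795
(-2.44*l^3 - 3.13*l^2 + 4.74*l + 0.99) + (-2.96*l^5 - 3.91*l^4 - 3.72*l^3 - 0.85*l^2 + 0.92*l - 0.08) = -2.96*l^5 - 3.91*l^4 - 6.16*l^3 - 3.98*l^2 + 5.66*l + 0.91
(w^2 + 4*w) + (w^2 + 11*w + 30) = 2*w^2 + 15*w + 30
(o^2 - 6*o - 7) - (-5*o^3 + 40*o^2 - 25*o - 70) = 5*o^3 - 39*o^2 + 19*o + 63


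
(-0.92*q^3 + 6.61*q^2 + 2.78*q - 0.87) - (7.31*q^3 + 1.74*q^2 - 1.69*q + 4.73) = -8.23*q^3 + 4.87*q^2 + 4.47*q - 5.6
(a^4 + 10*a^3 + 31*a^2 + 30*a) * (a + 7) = a^5 + 17*a^4 + 101*a^3 + 247*a^2 + 210*a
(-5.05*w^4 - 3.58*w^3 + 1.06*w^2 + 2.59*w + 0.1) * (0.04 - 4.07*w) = 20.5535*w^5 + 14.3686*w^4 - 4.4574*w^3 - 10.4989*w^2 - 0.3034*w + 0.004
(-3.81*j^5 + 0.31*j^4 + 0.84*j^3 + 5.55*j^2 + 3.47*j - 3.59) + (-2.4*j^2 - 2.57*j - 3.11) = -3.81*j^5 + 0.31*j^4 + 0.84*j^3 + 3.15*j^2 + 0.9*j - 6.7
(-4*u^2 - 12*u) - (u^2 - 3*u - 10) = -5*u^2 - 9*u + 10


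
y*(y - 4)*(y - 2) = y^3 - 6*y^2 + 8*y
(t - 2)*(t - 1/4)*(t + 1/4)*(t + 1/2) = t^4 - 3*t^3/2 - 17*t^2/16 + 3*t/32 + 1/16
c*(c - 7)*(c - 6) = c^3 - 13*c^2 + 42*c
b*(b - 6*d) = b^2 - 6*b*d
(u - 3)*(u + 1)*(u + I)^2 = u^4 - 2*u^3 + 2*I*u^3 - 4*u^2 - 4*I*u^2 + 2*u - 6*I*u + 3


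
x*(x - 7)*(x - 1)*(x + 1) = x^4 - 7*x^3 - x^2 + 7*x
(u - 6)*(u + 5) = u^2 - u - 30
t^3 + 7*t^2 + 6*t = t*(t + 1)*(t + 6)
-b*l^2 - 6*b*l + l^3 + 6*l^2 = l*(-b + l)*(l + 6)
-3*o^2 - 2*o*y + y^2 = (-3*o + y)*(o + y)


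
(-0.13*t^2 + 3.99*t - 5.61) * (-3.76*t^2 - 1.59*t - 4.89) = 0.4888*t^4 - 14.7957*t^3 + 15.3852*t^2 - 10.5912*t + 27.4329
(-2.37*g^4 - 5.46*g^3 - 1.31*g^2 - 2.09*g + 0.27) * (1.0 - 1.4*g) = 3.318*g^5 + 5.274*g^4 - 3.626*g^3 + 1.616*g^2 - 2.468*g + 0.27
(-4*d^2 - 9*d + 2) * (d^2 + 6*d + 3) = -4*d^4 - 33*d^3 - 64*d^2 - 15*d + 6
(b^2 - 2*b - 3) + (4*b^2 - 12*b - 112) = 5*b^2 - 14*b - 115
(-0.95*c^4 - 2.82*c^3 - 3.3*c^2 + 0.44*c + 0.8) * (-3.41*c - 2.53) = 3.2395*c^5 + 12.0197*c^4 + 18.3876*c^3 + 6.8486*c^2 - 3.8412*c - 2.024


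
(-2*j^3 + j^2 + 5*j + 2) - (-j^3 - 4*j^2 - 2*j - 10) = -j^3 + 5*j^2 + 7*j + 12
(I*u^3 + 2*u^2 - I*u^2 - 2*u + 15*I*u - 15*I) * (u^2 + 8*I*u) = I*u^5 - 6*u^4 - I*u^4 + 6*u^3 + 31*I*u^3 - 120*u^2 - 31*I*u^2 + 120*u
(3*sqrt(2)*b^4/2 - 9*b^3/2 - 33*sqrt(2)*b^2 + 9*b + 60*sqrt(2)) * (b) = 3*sqrt(2)*b^5/2 - 9*b^4/2 - 33*sqrt(2)*b^3 + 9*b^2 + 60*sqrt(2)*b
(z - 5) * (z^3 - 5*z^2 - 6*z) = z^4 - 10*z^3 + 19*z^2 + 30*z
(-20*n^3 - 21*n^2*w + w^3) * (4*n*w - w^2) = -80*n^4*w - 64*n^3*w^2 + 21*n^2*w^3 + 4*n*w^4 - w^5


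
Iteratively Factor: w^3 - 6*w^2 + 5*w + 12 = (w + 1)*(w^2 - 7*w + 12) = (w - 4)*(w + 1)*(w - 3)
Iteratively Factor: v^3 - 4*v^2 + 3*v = (v - 1)*(v^2 - 3*v) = v*(v - 1)*(v - 3)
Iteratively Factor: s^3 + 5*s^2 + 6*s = (s)*(s^2 + 5*s + 6) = s*(s + 2)*(s + 3)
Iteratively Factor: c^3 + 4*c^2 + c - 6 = (c - 1)*(c^2 + 5*c + 6) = (c - 1)*(c + 2)*(c + 3)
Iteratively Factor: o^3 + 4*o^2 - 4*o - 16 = (o + 4)*(o^2 - 4) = (o - 2)*(o + 4)*(o + 2)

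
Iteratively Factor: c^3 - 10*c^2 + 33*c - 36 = (c - 4)*(c^2 - 6*c + 9) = (c - 4)*(c - 3)*(c - 3)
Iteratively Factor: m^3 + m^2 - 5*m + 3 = (m + 3)*(m^2 - 2*m + 1) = (m - 1)*(m + 3)*(m - 1)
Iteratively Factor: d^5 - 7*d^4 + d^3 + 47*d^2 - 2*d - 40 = (d - 4)*(d^4 - 3*d^3 - 11*d^2 + 3*d + 10) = (d - 4)*(d + 1)*(d^3 - 4*d^2 - 7*d + 10) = (d - 4)*(d - 1)*(d + 1)*(d^2 - 3*d - 10) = (d - 5)*(d - 4)*(d - 1)*(d + 1)*(d + 2)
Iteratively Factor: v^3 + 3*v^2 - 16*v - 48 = (v + 4)*(v^2 - v - 12) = (v - 4)*(v + 4)*(v + 3)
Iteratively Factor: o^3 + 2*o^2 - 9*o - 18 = (o + 2)*(o^2 - 9) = (o - 3)*(o + 2)*(o + 3)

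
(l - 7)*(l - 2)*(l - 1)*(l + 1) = l^4 - 9*l^3 + 13*l^2 + 9*l - 14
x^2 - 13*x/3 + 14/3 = (x - 7/3)*(x - 2)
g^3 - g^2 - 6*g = g*(g - 3)*(g + 2)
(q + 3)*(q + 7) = q^2 + 10*q + 21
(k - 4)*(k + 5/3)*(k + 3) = k^3 + 2*k^2/3 - 41*k/3 - 20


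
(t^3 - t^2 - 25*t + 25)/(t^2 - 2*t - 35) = (t^2 - 6*t + 5)/(t - 7)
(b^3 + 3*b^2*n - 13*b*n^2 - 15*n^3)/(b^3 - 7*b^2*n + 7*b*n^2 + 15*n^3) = (b + 5*n)/(b - 5*n)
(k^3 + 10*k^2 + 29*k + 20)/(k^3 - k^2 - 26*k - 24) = (k + 5)/(k - 6)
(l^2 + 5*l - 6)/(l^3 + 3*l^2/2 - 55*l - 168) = 2*(l - 1)/(2*l^2 - 9*l - 56)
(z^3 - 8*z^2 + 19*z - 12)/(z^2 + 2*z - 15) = (z^2 - 5*z + 4)/(z + 5)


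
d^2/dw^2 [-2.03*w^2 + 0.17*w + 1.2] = -4.06000000000000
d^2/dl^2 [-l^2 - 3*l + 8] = -2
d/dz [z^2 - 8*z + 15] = 2*z - 8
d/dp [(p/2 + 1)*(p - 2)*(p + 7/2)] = 3*p^2/2 + 7*p/2 - 2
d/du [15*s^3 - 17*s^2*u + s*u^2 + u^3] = -17*s^2 + 2*s*u + 3*u^2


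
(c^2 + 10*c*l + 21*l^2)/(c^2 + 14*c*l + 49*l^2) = (c + 3*l)/(c + 7*l)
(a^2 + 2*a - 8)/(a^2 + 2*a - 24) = (a^2 + 2*a - 8)/(a^2 + 2*a - 24)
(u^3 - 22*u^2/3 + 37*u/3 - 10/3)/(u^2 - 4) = (3*u^2 - 16*u + 5)/(3*(u + 2))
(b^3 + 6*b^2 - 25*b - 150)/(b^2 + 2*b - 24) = (b^2 - 25)/(b - 4)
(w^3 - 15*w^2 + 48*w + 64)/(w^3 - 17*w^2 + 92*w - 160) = (w^2 - 7*w - 8)/(w^2 - 9*w + 20)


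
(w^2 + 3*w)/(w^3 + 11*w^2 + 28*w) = (w + 3)/(w^2 + 11*w + 28)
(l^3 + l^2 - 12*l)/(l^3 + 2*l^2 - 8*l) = (l - 3)/(l - 2)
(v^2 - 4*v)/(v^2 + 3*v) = (v - 4)/(v + 3)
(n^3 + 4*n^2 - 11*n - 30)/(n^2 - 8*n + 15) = (n^2 + 7*n + 10)/(n - 5)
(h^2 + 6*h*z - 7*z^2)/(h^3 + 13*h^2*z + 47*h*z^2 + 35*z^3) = (h - z)/(h^2 + 6*h*z + 5*z^2)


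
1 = 1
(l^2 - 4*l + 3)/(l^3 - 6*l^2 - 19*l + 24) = (l - 3)/(l^2 - 5*l - 24)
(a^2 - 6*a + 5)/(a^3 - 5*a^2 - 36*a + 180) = (a - 1)/(a^2 - 36)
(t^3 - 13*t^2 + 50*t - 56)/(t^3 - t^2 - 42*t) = (t^2 - 6*t + 8)/(t*(t + 6))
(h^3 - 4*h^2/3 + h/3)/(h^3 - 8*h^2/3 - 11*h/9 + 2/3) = 3*h*(h - 1)/(3*h^2 - 7*h - 6)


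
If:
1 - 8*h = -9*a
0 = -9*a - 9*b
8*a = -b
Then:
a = 0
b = 0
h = 1/8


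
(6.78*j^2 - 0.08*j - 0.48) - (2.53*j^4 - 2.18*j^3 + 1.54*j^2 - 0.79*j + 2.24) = -2.53*j^4 + 2.18*j^3 + 5.24*j^2 + 0.71*j - 2.72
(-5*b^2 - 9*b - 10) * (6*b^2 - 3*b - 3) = -30*b^4 - 39*b^3 - 18*b^2 + 57*b + 30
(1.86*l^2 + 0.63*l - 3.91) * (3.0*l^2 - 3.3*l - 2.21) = 5.58*l^4 - 4.248*l^3 - 17.9196*l^2 + 11.5107*l + 8.6411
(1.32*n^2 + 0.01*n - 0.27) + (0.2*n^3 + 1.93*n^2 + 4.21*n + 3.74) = 0.2*n^3 + 3.25*n^2 + 4.22*n + 3.47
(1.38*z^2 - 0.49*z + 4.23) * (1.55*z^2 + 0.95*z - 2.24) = 2.139*z^4 + 0.5515*z^3 + 2.9998*z^2 + 5.1161*z - 9.4752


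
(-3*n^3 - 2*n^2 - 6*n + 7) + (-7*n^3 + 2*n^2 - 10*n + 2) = -10*n^3 - 16*n + 9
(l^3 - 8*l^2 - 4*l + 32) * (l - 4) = l^4 - 12*l^3 + 28*l^2 + 48*l - 128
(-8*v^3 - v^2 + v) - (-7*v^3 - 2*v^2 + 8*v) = -v^3 + v^2 - 7*v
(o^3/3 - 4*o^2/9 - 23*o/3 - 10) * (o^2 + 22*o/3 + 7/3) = o^5/3 + 2*o^4 - 274*o^3/27 - 1816*o^2/27 - 821*o/9 - 70/3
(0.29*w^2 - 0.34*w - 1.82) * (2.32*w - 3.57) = 0.6728*w^3 - 1.8241*w^2 - 3.0086*w + 6.4974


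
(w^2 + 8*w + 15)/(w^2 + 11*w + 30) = (w + 3)/(w + 6)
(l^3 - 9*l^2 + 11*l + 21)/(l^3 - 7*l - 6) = (l - 7)/(l + 2)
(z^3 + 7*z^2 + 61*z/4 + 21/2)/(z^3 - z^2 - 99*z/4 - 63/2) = (z + 2)/(z - 6)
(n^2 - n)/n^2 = (n - 1)/n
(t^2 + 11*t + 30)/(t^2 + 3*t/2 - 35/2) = 2*(t + 6)/(2*t - 7)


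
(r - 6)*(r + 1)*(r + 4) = r^3 - r^2 - 26*r - 24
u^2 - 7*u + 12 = (u - 4)*(u - 3)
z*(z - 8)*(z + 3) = z^3 - 5*z^2 - 24*z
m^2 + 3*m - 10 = (m - 2)*(m + 5)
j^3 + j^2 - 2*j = j*(j - 1)*(j + 2)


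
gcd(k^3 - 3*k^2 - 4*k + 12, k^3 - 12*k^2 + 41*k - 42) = k^2 - 5*k + 6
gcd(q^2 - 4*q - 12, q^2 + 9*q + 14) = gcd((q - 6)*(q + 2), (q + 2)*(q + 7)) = q + 2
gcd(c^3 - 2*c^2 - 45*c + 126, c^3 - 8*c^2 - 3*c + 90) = c - 6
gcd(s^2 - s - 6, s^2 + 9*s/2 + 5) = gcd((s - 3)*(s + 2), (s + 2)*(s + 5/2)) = s + 2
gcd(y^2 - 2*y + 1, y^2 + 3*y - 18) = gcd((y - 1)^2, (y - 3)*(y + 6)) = 1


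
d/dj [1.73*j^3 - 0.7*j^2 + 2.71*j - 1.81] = 5.19*j^2 - 1.4*j + 2.71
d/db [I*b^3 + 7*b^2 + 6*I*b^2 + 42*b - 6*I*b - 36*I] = 3*I*b^2 + b*(14 + 12*I) + 42 - 6*I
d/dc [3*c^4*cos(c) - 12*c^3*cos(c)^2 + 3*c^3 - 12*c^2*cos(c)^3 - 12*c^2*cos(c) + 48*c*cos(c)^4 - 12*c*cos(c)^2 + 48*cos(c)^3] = -3*c^4*sin(c) + 12*c^3*sin(2*c) + 12*c^3*cos(c) + 21*c^2*sin(c) + 9*c^2*sin(3*c) - 18*c^2*cos(2*c) - 9*c^2 - 36*c*sin(2*c) - 24*c*sin(4*c) - 42*c*cos(c) - 6*c*cos(3*c) - 36*sin(c) - 36*sin(3*c) + 12*cos(2*c)^2 + 18*cos(2*c) + 6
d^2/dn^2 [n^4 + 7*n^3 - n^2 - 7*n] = 12*n^2 + 42*n - 2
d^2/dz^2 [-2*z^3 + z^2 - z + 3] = 2 - 12*z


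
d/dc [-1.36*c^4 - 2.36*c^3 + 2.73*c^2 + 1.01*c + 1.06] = -5.44*c^3 - 7.08*c^2 + 5.46*c + 1.01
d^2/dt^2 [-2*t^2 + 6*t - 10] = -4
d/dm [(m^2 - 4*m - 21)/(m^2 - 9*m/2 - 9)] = 2*(-m^2 + 48*m - 117)/(4*m^4 - 36*m^3 + 9*m^2 + 324*m + 324)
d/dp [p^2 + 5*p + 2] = 2*p + 5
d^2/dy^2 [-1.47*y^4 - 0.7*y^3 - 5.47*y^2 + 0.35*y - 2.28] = -17.64*y^2 - 4.2*y - 10.94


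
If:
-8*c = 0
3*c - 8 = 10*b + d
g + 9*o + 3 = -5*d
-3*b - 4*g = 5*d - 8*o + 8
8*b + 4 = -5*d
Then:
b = -6/7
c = 0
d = 4/7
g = -425/154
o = -53/154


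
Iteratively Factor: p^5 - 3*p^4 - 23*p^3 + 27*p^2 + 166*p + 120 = (p + 3)*(p^4 - 6*p^3 - 5*p^2 + 42*p + 40) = (p + 1)*(p + 3)*(p^3 - 7*p^2 + 2*p + 40) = (p - 4)*(p + 1)*(p + 3)*(p^2 - 3*p - 10) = (p - 5)*(p - 4)*(p + 1)*(p + 3)*(p + 2)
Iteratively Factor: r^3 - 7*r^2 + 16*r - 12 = (r - 2)*(r^2 - 5*r + 6) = (r - 3)*(r - 2)*(r - 2)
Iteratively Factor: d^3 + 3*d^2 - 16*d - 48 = (d + 3)*(d^2 - 16) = (d + 3)*(d + 4)*(d - 4)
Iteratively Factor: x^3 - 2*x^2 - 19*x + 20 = (x - 1)*(x^2 - x - 20) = (x - 5)*(x - 1)*(x + 4)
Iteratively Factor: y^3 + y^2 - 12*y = (y + 4)*(y^2 - 3*y) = y*(y + 4)*(y - 3)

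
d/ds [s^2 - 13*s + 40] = 2*s - 13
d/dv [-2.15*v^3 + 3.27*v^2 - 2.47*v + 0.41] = -6.45*v^2 + 6.54*v - 2.47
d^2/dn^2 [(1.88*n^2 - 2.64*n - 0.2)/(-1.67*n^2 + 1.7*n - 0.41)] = (4.050752*n^3 + 11.070096*n^2 - 14.252448*n + 3.930224)/(4.657463*n^6 - 14.22339*n^5 + 17.909247*n^4 - 11.89694*n^3 + 4.396881*n^2 - 0.85731*n + 0.068921)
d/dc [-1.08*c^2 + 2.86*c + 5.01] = 2.86 - 2.16*c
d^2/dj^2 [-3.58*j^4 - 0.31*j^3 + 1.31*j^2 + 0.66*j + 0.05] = -42.96*j^2 - 1.86*j + 2.62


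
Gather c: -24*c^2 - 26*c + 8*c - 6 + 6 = -24*c^2 - 18*c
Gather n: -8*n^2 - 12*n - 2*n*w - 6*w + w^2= -8*n^2 + n*(-2*w - 12) + w^2 - 6*w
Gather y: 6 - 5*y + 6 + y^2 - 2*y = y^2 - 7*y + 12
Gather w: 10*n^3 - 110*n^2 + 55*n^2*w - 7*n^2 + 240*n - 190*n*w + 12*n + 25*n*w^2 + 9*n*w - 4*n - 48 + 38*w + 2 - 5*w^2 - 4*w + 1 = 10*n^3 - 117*n^2 + 248*n + w^2*(25*n - 5) + w*(55*n^2 - 181*n + 34) - 45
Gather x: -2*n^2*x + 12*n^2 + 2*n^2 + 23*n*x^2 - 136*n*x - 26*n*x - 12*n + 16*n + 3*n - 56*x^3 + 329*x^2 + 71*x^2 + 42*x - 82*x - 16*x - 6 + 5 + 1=14*n^2 + 7*n - 56*x^3 + x^2*(23*n + 400) + x*(-2*n^2 - 162*n - 56)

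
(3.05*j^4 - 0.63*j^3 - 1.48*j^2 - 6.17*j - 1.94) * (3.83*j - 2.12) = 11.6815*j^5 - 8.8789*j^4 - 4.3328*j^3 - 20.4935*j^2 + 5.6502*j + 4.1128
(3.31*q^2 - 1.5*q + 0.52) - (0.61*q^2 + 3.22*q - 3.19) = 2.7*q^2 - 4.72*q + 3.71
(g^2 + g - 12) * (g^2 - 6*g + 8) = g^4 - 5*g^3 - 10*g^2 + 80*g - 96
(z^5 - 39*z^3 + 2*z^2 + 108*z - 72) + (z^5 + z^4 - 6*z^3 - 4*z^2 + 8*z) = 2*z^5 + z^4 - 45*z^3 - 2*z^2 + 116*z - 72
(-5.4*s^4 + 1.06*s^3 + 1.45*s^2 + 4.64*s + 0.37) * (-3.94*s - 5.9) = 21.276*s^5 + 27.6836*s^4 - 11.967*s^3 - 26.8366*s^2 - 28.8338*s - 2.183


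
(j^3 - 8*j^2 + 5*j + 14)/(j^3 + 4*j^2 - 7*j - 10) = (j - 7)/(j + 5)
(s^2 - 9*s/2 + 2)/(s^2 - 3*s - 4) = (s - 1/2)/(s + 1)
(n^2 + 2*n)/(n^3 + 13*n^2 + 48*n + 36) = n*(n + 2)/(n^3 + 13*n^2 + 48*n + 36)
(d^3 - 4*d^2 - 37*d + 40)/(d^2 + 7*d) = (d^3 - 4*d^2 - 37*d + 40)/(d*(d + 7))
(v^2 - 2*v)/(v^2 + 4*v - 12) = v/(v + 6)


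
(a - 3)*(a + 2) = a^2 - a - 6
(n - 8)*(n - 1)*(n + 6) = n^3 - 3*n^2 - 46*n + 48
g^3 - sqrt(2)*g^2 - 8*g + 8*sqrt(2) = (g - 2*sqrt(2))*(g - sqrt(2))*(g + 2*sqrt(2))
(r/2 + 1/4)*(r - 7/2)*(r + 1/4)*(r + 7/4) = r^4/2 - r^3/2 - 117*r^2/32 - 77*r/32 - 49/128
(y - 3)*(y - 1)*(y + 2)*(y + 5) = y^4 + 3*y^3 - 15*y^2 - 19*y + 30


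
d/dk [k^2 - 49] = 2*k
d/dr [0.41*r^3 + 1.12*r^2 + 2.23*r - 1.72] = 1.23*r^2 + 2.24*r + 2.23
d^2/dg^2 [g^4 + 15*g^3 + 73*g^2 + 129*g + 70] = 12*g^2 + 90*g + 146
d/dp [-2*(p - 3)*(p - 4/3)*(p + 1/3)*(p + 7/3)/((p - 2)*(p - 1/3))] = 4*(-81*p^5 + 351*p^4 - 423*p^3 - 210*p^2 + 618*p - 491)/(9*(9*p^4 - 42*p^3 + 61*p^2 - 28*p + 4))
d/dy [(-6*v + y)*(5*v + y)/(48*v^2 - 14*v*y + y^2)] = -13*v/(64*v^2 - 16*v*y + y^2)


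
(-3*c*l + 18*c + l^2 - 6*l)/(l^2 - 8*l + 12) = (-3*c + l)/(l - 2)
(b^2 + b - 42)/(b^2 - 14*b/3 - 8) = 3*(b + 7)/(3*b + 4)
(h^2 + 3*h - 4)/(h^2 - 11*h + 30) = (h^2 + 3*h - 4)/(h^2 - 11*h + 30)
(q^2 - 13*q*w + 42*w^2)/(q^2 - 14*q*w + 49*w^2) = (q - 6*w)/(q - 7*w)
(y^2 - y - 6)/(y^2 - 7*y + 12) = (y + 2)/(y - 4)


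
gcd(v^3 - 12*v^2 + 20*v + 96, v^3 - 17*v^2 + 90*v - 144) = v^2 - 14*v + 48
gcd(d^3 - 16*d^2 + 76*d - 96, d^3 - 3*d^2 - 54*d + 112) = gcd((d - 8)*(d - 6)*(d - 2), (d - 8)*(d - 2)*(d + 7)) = d^2 - 10*d + 16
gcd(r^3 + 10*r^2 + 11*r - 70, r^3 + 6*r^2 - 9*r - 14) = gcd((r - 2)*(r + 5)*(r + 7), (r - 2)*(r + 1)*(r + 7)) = r^2 + 5*r - 14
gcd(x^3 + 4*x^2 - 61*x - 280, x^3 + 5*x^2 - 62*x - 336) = x^2 - x - 56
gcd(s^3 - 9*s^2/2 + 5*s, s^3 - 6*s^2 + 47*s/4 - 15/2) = s^2 - 9*s/2 + 5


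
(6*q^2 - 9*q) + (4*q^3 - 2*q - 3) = 4*q^3 + 6*q^2 - 11*q - 3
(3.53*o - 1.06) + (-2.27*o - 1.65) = 1.26*o - 2.71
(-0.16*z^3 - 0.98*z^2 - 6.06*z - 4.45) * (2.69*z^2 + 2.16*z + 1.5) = -0.4304*z^5 - 2.9818*z^4 - 18.6582*z^3 - 26.5301*z^2 - 18.702*z - 6.675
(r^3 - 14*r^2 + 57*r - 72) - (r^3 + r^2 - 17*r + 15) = -15*r^2 + 74*r - 87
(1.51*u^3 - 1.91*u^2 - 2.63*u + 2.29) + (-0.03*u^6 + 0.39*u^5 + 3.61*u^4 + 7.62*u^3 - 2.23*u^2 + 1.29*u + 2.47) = -0.03*u^6 + 0.39*u^5 + 3.61*u^4 + 9.13*u^3 - 4.14*u^2 - 1.34*u + 4.76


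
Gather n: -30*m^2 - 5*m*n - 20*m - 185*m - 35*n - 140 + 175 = -30*m^2 - 205*m + n*(-5*m - 35) + 35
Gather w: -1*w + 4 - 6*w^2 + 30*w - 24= -6*w^2 + 29*w - 20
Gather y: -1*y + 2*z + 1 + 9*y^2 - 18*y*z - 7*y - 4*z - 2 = 9*y^2 + y*(-18*z - 8) - 2*z - 1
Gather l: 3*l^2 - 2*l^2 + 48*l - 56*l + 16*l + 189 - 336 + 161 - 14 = l^2 + 8*l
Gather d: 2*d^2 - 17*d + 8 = 2*d^2 - 17*d + 8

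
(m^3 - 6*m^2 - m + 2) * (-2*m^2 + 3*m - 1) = -2*m^5 + 15*m^4 - 17*m^3 - m^2 + 7*m - 2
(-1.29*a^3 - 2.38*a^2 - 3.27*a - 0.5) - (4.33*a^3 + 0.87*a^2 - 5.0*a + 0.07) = -5.62*a^3 - 3.25*a^2 + 1.73*a - 0.57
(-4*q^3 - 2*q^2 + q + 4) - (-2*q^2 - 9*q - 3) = -4*q^3 + 10*q + 7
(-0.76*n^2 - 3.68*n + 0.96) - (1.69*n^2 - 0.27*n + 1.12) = -2.45*n^2 - 3.41*n - 0.16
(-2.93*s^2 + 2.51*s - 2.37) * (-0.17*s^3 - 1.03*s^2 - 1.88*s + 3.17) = 0.4981*s^5 + 2.5912*s^4 + 3.326*s^3 - 11.5658*s^2 + 12.4123*s - 7.5129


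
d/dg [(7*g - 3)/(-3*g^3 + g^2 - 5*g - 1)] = (-21*g^3 + 7*g^2 - 35*g + (7*g - 3)*(9*g^2 - 2*g + 5) - 7)/(3*g^3 - g^2 + 5*g + 1)^2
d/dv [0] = 0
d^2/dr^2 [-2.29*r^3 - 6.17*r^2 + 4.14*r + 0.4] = -13.74*r - 12.34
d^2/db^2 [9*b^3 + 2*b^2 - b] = 54*b + 4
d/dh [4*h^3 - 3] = 12*h^2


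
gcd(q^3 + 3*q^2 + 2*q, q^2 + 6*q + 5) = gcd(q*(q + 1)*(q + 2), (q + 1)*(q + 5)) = q + 1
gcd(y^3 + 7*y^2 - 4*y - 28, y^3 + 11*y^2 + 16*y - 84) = y^2 + 5*y - 14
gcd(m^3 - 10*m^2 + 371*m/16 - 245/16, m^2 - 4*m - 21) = m - 7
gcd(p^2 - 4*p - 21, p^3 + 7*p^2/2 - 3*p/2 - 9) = p + 3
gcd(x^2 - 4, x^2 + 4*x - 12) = x - 2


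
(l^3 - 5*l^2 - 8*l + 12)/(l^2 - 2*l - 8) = (l^2 - 7*l + 6)/(l - 4)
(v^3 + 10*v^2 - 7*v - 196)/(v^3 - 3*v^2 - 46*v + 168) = (v + 7)/(v - 6)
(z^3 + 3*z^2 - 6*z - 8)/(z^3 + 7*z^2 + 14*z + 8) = (z - 2)/(z + 2)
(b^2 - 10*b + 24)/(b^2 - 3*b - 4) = (b - 6)/(b + 1)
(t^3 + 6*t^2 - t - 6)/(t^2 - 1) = t + 6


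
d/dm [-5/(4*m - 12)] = 5/(4*(m - 3)^2)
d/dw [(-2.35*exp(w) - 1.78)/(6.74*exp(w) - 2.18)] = 17.1202*exp(w)/(6.74*exp(w) - 2.18)^2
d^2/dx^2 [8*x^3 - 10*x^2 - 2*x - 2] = 48*x - 20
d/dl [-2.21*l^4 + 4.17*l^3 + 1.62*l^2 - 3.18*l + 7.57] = -8.84*l^3 + 12.51*l^2 + 3.24*l - 3.18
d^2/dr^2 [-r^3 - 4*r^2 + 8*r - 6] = -6*r - 8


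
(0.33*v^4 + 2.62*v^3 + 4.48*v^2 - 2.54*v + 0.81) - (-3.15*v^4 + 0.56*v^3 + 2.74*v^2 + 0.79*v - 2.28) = 3.48*v^4 + 2.06*v^3 + 1.74*v^2 - 3.33*v + 3.09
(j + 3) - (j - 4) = 7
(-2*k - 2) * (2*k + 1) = -4*k^2 - 6*k - 2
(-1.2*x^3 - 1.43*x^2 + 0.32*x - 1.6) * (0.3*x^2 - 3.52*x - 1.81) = -0.36*x^5 + 3.795*x^4 + 7.3016*x^3 + 0.9819*x^2 + 5.0528*x + 2.896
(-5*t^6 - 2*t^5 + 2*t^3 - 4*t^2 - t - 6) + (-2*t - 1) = -5*t^6 - 2*t^5 + 2*t^3 - 4*t^2 - 3*t - 7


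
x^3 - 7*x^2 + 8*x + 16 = (x - 4)^2*(x + 1)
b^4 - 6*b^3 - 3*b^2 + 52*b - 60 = (b - 5)*(b - 2)^2*(b + 3)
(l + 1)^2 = l^2 + 2*l + 1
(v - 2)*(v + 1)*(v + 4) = v^3 + 3*v^2 - 6*v - 8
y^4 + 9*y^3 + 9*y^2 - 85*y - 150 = (y - 3)*(y + 2)*(y + 5)^2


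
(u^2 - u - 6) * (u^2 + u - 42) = u^4 - 49*u^2 + 36*u + 252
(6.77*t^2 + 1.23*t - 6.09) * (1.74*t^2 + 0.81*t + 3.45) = 11.7798*t^4 + 7.6239*t^3 + 13.7562*t^2 - 0.6894*t - 21.0105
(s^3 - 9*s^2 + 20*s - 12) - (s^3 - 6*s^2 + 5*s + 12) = -3*s^2 + 15*s - 24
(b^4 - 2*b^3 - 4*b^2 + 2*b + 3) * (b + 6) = b^5 + 4*b^4 - 16*b^3 - 22*b^2 + 15*b + 18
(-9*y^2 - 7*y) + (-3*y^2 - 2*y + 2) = -12*y^2 - 9*y + 2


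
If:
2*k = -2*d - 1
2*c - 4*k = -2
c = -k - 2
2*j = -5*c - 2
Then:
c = -5/3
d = -1/6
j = 19/6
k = -1/3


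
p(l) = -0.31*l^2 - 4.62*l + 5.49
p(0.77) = 1.75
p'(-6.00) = -0.90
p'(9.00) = -10.20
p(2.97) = -10.97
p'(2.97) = -6.46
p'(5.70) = -8.15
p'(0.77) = -5.10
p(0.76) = 1.80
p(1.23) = -0.66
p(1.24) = -0.72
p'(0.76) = -5.09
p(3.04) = -11.42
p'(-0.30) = -4.43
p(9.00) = -61.20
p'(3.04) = -6.50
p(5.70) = -30.92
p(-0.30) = 6.85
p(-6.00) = 22.05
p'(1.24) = -5.39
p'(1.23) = -5.38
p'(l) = -0.62*l - 4.62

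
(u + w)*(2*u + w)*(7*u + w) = 14*u^3 + 23*u^2*w + 10*u*w^2 + w^3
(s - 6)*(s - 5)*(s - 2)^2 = s^4 - 15*s^3 + 78*s^2 - 164*s + 120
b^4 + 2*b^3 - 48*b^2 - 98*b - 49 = (b - 7)*(b + 1)^2*(b + 7)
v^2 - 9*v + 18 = (v - 6)*(v - 3)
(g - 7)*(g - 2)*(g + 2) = g^3 - 7*g^2 - 4*g + 28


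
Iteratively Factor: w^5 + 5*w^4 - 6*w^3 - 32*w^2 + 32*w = (w)*(w^4 + 5*w^3 - 6*w^2 - 32*w + 32) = w*(w + 4)*(w^3 + w^2 - 10*w + 8) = w*(w + 4)^2*(w^2 - 3*w + 2) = w*(w - 2)*(w + 4)^2*(w - 1)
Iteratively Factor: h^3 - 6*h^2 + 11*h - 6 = (h - 2)*(h^2 - 4*h + 3) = (h - 3)*(h - 2)*(h - 1)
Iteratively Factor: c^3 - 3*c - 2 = (c + 1)*(c^2 - c - 2) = (c + 1)^2*(c - 2)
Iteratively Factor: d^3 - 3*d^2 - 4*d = (d + 1)*(d^2 - 4*d) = d*(d + 1)*(d - 4)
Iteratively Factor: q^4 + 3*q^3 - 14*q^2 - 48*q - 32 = (q + 2)*(q^3 + q^2 - 16*q - 16) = (q + 2)*(q + 4)*(q^2 - 3*q - 4) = (q - 4)*(q + 2)*(q + 4)*(q + 1)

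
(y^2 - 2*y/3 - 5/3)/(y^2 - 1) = (y - 5/3)/(y - 1)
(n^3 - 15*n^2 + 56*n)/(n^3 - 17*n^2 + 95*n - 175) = n*(n - 8)/(n^2 - 10*n + 25)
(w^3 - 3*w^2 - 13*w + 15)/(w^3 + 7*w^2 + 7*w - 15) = (w - 5)/(w + 5)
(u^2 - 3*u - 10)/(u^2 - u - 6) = (u - 5)/(u - 3)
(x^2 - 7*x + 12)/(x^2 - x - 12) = (x - 3)/(x + 3)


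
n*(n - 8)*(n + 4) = n^3 - 4*n^2 - 32*n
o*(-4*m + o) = -4*m*o + o^2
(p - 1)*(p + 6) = p^2 + 5*p - 6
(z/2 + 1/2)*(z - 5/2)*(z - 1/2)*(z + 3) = z^4/2 + z^3/2 - 31*z^2/8 - 2*z + 15/8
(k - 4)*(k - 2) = k^2 - 6*k + 8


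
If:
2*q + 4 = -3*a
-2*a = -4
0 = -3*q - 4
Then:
No Solution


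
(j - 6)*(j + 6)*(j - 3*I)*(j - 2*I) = j^4 - 5*I*j^3 - 42*j^2 + 180*I*j + 216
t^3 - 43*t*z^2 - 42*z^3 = (t - 7*z)*(t + z)*(t + 6*z)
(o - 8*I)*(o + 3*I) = o^2 - 5*I*o + 24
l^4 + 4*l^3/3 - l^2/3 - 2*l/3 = l*(l - 2/3)*(l + 1)^2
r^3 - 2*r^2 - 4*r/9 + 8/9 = (r - 2)*(r - 2/3)*(r + 2/3)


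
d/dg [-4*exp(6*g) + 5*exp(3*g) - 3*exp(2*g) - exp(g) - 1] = (-24*exp(5*g) + 15*exp(2*g) - 6*exp(g) - 1)*exp(g)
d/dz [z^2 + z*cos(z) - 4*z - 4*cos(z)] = -z*sin(z) + 2*z + 4*sin(z) + cos(z) - 4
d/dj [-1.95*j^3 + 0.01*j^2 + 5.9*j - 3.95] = -5.85*j^2 + 0.02*j + 5.9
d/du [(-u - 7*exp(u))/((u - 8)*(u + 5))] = (-7*u^2*exp(u) + u^2 + 35*u*exp(u) + 259*exp(u) + 40)/(u^4 - 6*u^3 - 71*u^2 + 240*u + 1600)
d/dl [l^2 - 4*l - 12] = 2*l - 4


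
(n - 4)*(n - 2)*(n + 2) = n^3 - 4*n^2 - 4*n + 16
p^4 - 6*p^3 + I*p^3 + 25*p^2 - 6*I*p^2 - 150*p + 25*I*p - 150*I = (p - 6)*(p - 5*I)*(p + I)*(p + 5*I)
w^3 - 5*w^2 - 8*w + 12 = (w - 6)*(w - 1)*(w + 2)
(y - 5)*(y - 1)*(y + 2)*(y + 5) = y^4 + y^3 - 27*y^2 - 25*y + 50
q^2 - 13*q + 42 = (q - 7)*(q - 6)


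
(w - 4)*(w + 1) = w^2 - 3*w - 4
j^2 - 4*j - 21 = (j - 7)*(j + 3)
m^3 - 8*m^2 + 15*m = m*(m - 5)*(m - 3)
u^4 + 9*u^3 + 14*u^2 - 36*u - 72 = (u - 2)*(u + 2)*(u + 3)*(u + 6)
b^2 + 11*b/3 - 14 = (b - 7/3)*(b + 6)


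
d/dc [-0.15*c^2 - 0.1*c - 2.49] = -0.3*c - 0.1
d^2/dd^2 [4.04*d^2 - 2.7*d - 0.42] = 8.08000000000000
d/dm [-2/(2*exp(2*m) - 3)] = 8*exp(2*m)/(2*exp(2*m) - 3)^2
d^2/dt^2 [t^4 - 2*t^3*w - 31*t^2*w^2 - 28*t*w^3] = 12*t^2 - 12*t*w - 62*w^2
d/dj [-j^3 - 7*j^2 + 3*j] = -3*j^2 - 14*j + 3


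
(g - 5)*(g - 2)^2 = g^3 - 9*g^2 + 24*g - 20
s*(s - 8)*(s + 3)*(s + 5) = s^4 - 49*s^2 - 120*s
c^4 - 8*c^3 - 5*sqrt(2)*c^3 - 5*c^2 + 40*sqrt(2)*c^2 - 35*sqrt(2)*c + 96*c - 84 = (c - 7)*(c - 1)*(c - 6*sqrt(2))*(c + sqrt(2))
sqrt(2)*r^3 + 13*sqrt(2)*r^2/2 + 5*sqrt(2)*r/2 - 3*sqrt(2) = (r - 1/2)*(r + 6)*(sqrt(2)*r + sqrt(2))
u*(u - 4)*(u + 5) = u^3 + u^2 - 20*u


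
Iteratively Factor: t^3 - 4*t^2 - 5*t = (t + 1)*(t^2 - 5*t) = t*(t + 1)*(t - 5)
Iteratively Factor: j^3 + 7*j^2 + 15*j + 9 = (j + 3)*(j^2 + 4*j + 3) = (j + 1)*(j + 3)*(j + 3)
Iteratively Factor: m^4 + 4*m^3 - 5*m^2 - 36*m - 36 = (m + 2)*(m^3 + 2*m^2 - 9*m - 18) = (m + 2)*(m + 3)*(m^2 - m - 6) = (m - 3)*(m + 2)*(m + 3)*(m + 2)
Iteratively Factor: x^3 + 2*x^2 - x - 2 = (x + 1)*(x^2 + x - 2) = (x - 1)*(x + 1)*(x + 2)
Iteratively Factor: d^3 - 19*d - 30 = (d + 3)*(d^2 - 3*d - 10) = (d + 2)*(d + 3)*(d - 5)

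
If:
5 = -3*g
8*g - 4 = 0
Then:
No Solution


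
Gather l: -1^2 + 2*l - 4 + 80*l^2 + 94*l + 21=80*l^2 + 96*l + 16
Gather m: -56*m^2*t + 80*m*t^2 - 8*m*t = -56*m^2*t + m*(80*t^2 - 8*t)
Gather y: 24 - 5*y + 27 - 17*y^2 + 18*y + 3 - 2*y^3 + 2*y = -2*y^3 - 17*y^2 + 15*y + 54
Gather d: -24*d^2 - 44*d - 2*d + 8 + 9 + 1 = -24*d^2 - 46*d + 18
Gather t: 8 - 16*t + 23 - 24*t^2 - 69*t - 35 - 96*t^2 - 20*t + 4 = -120*t^2 - 105*t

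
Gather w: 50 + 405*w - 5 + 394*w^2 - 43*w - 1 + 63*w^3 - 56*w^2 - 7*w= 63*w^3 + 338*w^2 + 355*w + 44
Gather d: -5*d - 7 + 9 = 2 - 5*d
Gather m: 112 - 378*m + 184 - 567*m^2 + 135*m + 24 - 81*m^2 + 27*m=-648*m^2 - 216*m + 320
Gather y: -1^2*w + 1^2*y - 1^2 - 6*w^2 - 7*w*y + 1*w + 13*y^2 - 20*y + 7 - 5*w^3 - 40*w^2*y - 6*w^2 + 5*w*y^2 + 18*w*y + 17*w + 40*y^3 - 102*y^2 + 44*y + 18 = -5*w^3 - 12*w^2 + 17*w + 40*y^3 + y^2*(5*w - 89) + y*(-40*w^2 + 11*w + 25) + 24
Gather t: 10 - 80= -70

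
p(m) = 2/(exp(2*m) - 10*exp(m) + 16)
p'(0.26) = 0.86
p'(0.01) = 0.34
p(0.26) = 0.42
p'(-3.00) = 0.00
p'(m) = 2*(-2*exp(2*m) + 10*exp(m))/(exp(2*m) - 10*exp(m) + 16)^2 = 4*(5 - exp(m))*exp(m)/(exp(2*m) - 10*exp(m) + 16)^2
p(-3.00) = 0.13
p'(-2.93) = 0.00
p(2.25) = 0.18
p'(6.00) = 0.00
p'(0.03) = 0.36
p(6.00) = 0.00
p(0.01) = 0.29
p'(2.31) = -0.73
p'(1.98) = -4.12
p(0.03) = 0.30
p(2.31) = 0.12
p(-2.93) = 0.13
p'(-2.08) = 0.01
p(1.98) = -0.50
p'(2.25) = -1.37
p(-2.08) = 0.14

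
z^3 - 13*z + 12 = (z - 3)*(z - 1)*(z + 4)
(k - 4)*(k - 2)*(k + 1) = k^3 - 5*k^2 + 2*k + 8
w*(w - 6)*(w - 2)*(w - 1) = w^4 - 9*w^3 + 20*w^2 - 12*w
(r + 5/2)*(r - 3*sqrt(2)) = r^2 - 3*sqrt(2)*r + 5*r/2 - 15*sqrt(2)/2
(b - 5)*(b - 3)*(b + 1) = b^3 - 7*b^2 + 7*b + 15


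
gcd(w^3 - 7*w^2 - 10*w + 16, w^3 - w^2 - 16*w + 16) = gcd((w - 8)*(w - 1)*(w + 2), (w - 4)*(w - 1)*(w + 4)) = w - 1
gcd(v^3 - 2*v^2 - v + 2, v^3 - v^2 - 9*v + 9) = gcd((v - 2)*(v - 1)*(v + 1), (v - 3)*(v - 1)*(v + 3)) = v - 1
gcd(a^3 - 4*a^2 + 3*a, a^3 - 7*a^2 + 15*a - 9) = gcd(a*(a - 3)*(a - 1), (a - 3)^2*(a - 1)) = a^2 - 4*a + 3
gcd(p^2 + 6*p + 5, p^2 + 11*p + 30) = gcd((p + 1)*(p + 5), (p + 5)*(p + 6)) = p + 5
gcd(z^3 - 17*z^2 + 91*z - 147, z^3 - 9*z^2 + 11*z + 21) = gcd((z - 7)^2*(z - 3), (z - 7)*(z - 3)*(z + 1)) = z^2 - 10*z + 21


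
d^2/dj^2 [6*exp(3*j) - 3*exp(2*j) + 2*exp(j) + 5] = (54*exp(2*j) - 12*exp(j) + 2)*exp(j)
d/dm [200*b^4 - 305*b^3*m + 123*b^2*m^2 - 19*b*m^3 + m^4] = -305*b^3 + 246*b^2*m - 57*b*m^2 + 4*m^3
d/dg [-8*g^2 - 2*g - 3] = -16*g - 2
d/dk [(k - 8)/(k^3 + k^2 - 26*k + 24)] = (k^3 + k^2 - 26*k - (k - 8)*(3*k^2 + 2*k - 26) + 24)/(k^3 + k^2 - 26*k + 24)^2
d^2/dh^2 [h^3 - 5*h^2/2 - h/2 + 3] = 6*h - 5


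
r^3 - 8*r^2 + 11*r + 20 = (r - 5)*(r - 4)*(r + 1)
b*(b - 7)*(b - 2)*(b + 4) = b^4 - 5*b^3 - 22*b^2 + 56*b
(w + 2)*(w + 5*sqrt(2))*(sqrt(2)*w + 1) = sqrt(2)*w^3 + 2*sqrt(2)*w^2 + 11*w^2 + 5*sqrt(2)*w + 22*w + 10*sqrt(2)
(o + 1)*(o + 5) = o^2 + 6*o + 5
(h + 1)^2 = h^2 + 2*h + 1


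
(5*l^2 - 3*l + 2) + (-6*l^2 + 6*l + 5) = -l^2 + 3*l + 7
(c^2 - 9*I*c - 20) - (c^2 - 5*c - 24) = 5*c - 9*I*c + 4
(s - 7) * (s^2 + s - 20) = s^3 - 6*s^2 - 27*s + 140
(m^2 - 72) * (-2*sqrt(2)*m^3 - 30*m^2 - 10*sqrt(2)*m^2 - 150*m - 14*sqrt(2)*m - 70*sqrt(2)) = -2*sqrt(2)*m^5 - 30*m^4 - 10*sqrt(2)*m^4 - 150*m^3 + 130*sqrt(2)*m^3 + 650*sqrt(2)*m^2 + 2160*m^2 + 1008*sqrt(2)*m + 10800*m + 5040*sqrt(2)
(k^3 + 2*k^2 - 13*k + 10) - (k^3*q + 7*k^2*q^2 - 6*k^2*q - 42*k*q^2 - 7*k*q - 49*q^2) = -k^3*q + k^3 - 7*k^2*q^2 + 6*k^2*q + 2*k^2 + 42*k*q^2 + 7*k*q - 13*k + 49*q^2 + 10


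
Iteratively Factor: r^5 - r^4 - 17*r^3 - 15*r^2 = (r)*(r^4 - r^3 - 17*r^2 - 15*r) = r*(r + 3)*(r^3 - 4*r^2 - 5*r) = r^2*(r + 3)*(r^2 - 4*r - 5) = r^2*(r + 1)*(r + 3)*(r - 5)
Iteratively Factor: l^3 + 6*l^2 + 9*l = (l + 3)*(l^2 + 3*l) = l*(l + 3)*(l + 3)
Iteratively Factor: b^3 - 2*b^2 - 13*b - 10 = (b + 2)*(b^2 - 4*b - 5) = (b + 1)*(b + 2)*(b - 5)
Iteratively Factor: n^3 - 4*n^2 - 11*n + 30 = (n - 5)*(n^2 + n - 6) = (n - 5)*(n + 3)*(n - 2)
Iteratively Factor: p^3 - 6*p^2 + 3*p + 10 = (p + 1)*(p^2 - 7*p + 10) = (p - 2)*(p + 1)*(p - 5)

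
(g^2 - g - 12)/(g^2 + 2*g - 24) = (g + 3)/(g + 6)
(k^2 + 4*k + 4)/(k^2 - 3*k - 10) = (k + 2)/(k - 5)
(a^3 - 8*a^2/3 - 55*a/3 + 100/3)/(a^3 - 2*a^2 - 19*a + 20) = (a - 5/3)/(a - 1)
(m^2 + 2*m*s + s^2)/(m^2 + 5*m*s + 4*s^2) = (m + s)/(m + 4*s)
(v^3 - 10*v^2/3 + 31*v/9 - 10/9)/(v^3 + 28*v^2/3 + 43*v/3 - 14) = (3*v^2 - 8*v + 5)/(3*(v^2 + 10*v + 21))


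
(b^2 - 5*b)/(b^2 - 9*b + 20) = b/(b - 4)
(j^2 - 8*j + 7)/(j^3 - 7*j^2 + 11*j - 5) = (j - 7)/(j^2 - 6*j + 5)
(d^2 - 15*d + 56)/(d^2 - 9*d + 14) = (d - 8)/(d - 2)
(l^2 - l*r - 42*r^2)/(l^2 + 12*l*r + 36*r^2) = (l - 7*r)/(l + 6*r)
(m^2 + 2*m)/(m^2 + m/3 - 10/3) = 3*m/(3*m - 5)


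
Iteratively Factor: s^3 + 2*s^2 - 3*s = (s + 3)*(s^2 - s) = s*(s + 3)*(s - 1)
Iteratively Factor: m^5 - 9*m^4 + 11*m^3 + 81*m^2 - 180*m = (m + 3)*(m^4 - 12*m^3 + 47*m^2 - 60*m) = m*(m + 3)*(m^3 - 12*m^2 + 47*m - 60) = m*(m - 4)*(m + 3)*(m^2 - 8*m + 15) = m*(m - 4)*(m - 3)*(m + 3)*(m - 5)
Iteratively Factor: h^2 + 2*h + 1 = (h + 1)*(h + 1)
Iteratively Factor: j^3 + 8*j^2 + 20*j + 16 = (j + 2)*(j^2 + 6*j + 8) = (j + 2)*(j + 4)*(j + 2)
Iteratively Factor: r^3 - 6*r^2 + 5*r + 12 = (r - 3)*(r^2 - 3*r - 4) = (r - 3)*(r + 1)*(r - 4)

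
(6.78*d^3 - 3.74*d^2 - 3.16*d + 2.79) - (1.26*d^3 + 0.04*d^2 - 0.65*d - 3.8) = 5.52*d^3 - 3.78*d^2 - 2.51*d + 6.59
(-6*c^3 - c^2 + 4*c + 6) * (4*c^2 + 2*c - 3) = -24*c^5 - 16*c^4 + 32*c^3 + 35*c^2 - 18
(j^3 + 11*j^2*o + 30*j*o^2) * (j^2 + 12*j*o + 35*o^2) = j^5 + 23*j^4*o + 197*j^3*o^2 + 745*j^2*o^3 + 1050*j*o^4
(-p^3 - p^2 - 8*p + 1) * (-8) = 8*p^3 + 8*p^2 + 64*p - 8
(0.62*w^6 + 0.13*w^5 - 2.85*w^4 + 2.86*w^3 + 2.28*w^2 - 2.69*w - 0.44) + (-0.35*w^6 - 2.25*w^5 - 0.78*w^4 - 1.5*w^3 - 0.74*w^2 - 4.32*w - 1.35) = 0.27*w^6 - 2.12*w^5 - 3.63*w^4 + 1.36*w^3 + 1.54*w^2 - 7.01*w - 1.79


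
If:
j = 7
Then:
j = 7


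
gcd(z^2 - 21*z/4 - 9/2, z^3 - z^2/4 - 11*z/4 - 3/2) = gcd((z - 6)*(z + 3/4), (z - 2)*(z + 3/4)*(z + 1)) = z + 3/4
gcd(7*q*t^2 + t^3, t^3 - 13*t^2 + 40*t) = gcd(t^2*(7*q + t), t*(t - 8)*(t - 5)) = t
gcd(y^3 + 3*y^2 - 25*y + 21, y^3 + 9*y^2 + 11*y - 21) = y^2 + 6*y - 7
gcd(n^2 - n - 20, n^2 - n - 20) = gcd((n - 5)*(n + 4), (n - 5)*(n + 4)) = n^2 - n - 20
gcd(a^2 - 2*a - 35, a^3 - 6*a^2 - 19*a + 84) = a - 7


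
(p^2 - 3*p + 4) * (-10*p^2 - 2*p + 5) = -10*p^4 + 28*p^3 - 29*p^2 - 23*p + 20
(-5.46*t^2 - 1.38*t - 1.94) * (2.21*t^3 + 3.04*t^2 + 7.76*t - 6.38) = -12.0666*t^5 - 19.6482*t^4 - 50.8522*t^3 + 18.2284*t^2 - 6.25*t + 12.3772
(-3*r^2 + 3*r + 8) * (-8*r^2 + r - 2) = 24*r^4 - 27*r^3 - 55*r^2 + 2*r - 16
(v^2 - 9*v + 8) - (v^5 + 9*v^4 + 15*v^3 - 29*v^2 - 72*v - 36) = -v^5 - 9*v^4 - 15*v^3 + 30*v^2 + 63*v + 44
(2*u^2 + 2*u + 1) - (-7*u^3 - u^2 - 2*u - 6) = 7*u^3 + 3*u^2 + 4*u + 7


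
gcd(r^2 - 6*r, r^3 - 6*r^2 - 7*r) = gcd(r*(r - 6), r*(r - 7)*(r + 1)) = r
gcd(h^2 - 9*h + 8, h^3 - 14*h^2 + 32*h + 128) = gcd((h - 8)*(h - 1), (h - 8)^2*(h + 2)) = h - 8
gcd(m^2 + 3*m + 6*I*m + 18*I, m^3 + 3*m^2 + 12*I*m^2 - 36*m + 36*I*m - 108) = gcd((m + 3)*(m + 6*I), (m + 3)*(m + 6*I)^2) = m^2 + m*(3 + 6*I) + 18*I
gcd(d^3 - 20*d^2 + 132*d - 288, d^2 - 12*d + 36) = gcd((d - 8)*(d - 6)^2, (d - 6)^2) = d^2 - 12*d + 36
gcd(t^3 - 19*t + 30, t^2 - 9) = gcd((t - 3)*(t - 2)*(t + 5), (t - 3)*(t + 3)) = t - 3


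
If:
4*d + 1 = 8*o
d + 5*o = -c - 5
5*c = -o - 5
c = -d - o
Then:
No Solution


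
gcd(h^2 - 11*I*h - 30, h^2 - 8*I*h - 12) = h - 6*I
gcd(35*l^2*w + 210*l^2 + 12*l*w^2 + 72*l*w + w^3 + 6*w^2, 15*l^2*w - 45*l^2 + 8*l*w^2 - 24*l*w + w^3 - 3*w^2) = 5*l + w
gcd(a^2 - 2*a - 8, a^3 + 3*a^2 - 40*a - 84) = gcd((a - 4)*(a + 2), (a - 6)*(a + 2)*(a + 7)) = a + 2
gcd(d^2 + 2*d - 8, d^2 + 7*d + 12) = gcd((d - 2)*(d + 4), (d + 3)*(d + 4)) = d + 4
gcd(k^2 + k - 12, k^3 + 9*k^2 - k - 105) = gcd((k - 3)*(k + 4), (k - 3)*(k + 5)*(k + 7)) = k - 3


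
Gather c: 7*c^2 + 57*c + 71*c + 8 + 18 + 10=7*c^2 + 128*c + 36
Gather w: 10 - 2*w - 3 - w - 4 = 3 - 3*w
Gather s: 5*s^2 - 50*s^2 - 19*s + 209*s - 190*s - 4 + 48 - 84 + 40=-45*s^2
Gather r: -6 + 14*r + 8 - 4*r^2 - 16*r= -4*r^2 - 2*r + 2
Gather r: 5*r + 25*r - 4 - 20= 30*r - 24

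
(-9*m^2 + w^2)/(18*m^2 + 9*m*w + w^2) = (-3*m + w)/(6*m + w)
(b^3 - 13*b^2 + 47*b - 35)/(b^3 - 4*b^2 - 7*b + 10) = (b - 7)/(b + 2)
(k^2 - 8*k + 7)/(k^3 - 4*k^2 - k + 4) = (k - 7)/(k^2 - 3*k - 4)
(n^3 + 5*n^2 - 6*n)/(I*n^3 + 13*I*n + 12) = n*(n^2 + 5*n - 6)/(I*n^3 + 13*I*n + 12)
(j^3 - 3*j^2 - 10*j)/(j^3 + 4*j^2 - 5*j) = (j^2 - 3*j - 10)/(j^2 + 4*j - 5)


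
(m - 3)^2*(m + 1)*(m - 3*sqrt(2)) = m^4 - 5*m^3 - 3*sqrt(2)*m^3 + 3*m^2 + 15*sqrt(2)*m^2 - 9*sqrt(2)*m + 9*m - 27*sqrt(2)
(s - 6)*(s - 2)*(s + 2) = s^3 - 6*s^2 - 4*s + 24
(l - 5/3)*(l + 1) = l^2 - 2*l/3 - 5/3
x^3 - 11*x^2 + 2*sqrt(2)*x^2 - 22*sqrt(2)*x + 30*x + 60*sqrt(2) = (x - 6)*(x - 5)*(x + 2*sqrt(2))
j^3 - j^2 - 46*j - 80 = (j - 8)*(j + 2)*(j + 5)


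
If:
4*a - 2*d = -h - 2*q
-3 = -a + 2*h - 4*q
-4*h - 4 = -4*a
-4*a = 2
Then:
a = -1/2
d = -13/8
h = -3/2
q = 1/8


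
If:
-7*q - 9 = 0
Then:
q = -9/7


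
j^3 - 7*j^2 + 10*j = j*(j - 5)*(j - 2)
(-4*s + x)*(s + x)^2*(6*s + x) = -24*s^4 - 46*s^3*x - 19*s^2*x^2 + 4*s*x^3 + x^4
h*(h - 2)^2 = h^3 - 4*h^2 + 4*h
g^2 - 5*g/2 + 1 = (g - 2)*(g - 1/2)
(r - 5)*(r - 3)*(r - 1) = r^3 - 9*r^2 + 23*r - 15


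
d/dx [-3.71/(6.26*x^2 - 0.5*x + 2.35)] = (46.4492*x - 1.855)/(6.26*x^2 - 0.5*x + 2.35)^2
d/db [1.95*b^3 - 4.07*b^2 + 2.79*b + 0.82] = 5.85*b^2 - 8.14*b + 2.79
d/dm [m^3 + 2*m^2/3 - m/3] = 3*m^2 + 4*m/3 - 1/3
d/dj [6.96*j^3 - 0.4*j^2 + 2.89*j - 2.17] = 20.88*j^2 - 0.8*j + 2.89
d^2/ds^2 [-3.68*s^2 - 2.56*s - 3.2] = -7.36000000000000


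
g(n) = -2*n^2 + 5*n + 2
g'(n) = 5 - 4*n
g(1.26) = 5.12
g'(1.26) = -0.04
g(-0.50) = -1.00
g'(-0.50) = 7.00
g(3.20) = -2.48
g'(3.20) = -7.80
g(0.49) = 3.97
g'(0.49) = 3.04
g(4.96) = -22.40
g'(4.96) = -14.84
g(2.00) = 4.00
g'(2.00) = -3.00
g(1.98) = 4.06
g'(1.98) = -2.92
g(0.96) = 4.96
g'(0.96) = 1.16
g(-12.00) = -346.00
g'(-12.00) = 53.00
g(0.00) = 2.00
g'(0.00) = 5.00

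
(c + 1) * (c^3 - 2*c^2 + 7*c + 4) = c^4 - c^3 + 5*c^2 + 11*c + 4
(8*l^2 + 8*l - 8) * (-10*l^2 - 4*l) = -80*l^4 - 112*l^3 + 48*l^2 + 32*l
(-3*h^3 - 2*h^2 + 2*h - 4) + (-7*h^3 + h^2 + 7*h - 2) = -10*h^3 - h^2 + 9*h - 6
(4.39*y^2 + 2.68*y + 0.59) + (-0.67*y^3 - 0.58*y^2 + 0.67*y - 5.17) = -0.67*y^3 + 3.81*y^2 + 3.35*y - 4.58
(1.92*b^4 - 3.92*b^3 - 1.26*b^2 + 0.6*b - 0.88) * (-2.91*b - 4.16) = -5.5872*b^5 + 3.42*b^4 + 19.9738*b^3 + 3.4956*b^2 + 0.0648*b + 3.6608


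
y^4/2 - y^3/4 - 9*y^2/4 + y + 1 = (y/2 + 1)*(y - 2)*(y - 1)*(y + 1/2)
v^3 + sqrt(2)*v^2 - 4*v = v*(v - sqrt(2))*(v + 2*sqrt(2))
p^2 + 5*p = p*(p + 5)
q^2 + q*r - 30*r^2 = (q - 5*r)*(q + 6*r)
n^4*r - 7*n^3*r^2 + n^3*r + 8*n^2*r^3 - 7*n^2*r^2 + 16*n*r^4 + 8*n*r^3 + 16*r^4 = (n - 4*r)^2*(n + r)*(n*r + r)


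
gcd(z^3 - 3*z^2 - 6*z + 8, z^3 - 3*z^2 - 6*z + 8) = z^3 - 3*z^2 - 6*z + 8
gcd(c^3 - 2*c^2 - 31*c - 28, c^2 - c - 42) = c - 7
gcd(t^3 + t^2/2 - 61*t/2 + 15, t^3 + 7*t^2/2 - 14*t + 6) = t^2 + 11*t/2 - 3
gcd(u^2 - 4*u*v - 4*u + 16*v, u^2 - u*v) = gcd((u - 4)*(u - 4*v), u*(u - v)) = 1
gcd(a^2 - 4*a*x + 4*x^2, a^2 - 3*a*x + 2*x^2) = -a + 2*x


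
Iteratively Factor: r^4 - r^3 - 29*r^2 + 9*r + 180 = (r + 3)*(r^3 - 4*r^2 - 17*r + 60) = (r + 3)*(r + 4)*(r^2 - 8*r + 15) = (r - 5)*(r + 3)*(r + 4)*(r - 3)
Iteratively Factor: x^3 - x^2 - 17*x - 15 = (x + 1)*(x^2 - 2*x - 15) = (x - 5)*(x + 1)*(x + 3)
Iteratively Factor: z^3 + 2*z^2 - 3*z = (z - 1)*(z^2 + 3*z) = (z - 1)*(z + 3)*(z)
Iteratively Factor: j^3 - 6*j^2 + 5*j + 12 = (j - 4)*(j^2 - 2*j - 3) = (j - 4)*(j - 3)*(j + 1)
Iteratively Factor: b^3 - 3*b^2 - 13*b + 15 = (b - 5)*(b^2 + 2*b - 3) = (b - 5)*(b + 3)*(b - 1)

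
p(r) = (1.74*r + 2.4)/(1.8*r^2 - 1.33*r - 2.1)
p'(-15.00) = -0.00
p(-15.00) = -0.06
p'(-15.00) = -0.00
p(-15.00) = -0.06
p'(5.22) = -0.08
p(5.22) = 0.29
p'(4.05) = -0.18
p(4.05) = 0.43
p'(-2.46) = 0.01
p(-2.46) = -0.16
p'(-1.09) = 2.36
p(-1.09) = 0.34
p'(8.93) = -0.02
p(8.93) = 0.14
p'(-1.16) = 1.54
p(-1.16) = 0.20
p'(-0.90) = 15.51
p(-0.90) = 1.50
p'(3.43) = -0.32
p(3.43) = 0.58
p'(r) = (1.33 - 3.6*r)*(1.74*r + 2.4)/(1.8*r^2 - 1.33*r - 2.1)^2 + 1.74/(1.8*r^2 - 1.33*r - 2.1) = (3.132*r^2 - 2.3142*r - (1.74*r + 2.4)*(3.6*r - 1.33) - 3.654)/(-1.8*r^2 + 1.33*r + 2.1)^2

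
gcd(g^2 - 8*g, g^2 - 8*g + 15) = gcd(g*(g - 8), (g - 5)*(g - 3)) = 1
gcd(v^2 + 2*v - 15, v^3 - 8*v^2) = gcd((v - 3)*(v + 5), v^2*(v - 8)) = 1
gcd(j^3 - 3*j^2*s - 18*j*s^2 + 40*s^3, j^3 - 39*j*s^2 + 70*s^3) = j^2 - 7*j*s + 10*s^2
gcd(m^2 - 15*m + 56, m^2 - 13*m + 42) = m - 7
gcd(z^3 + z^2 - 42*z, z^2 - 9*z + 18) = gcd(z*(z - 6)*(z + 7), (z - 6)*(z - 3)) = z - 6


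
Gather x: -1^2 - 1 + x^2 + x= x^2 + x - 2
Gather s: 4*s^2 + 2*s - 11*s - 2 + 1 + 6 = 4*s^2 - 9*s + 5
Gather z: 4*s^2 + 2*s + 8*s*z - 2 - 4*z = 4*s^2 + 2*s + z*(8*s - 4) - 2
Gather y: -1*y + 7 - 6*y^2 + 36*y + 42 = -6*y^2 + 35*y + 49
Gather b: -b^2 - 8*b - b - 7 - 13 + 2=-b^2 - 9*b - 18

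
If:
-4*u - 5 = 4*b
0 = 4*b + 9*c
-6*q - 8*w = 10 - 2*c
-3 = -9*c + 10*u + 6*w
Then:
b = w - 19/12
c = 19/27 - 4*w/9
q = -40*w/27 - 116/81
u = 1/3 - w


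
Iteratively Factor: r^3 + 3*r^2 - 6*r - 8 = (r - 2)*(r^2 + 5*r + 4) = (r - 2)*(r + 1)*(r + 4)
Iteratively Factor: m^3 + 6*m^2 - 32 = (m - 2)*(m^2 + 8*m + 16) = (m - 2)*(m + 4)*(m + 4)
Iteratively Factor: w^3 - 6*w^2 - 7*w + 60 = (w - 5)*(w^2 - w - 12) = (w - 5)*(w + 3)*(w - 4)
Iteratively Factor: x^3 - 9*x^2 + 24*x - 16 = (x - 4)*(x^2 - 5*x + 4) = (x - 4)^2*(x - 1)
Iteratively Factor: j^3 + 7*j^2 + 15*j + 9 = (j + 1)*(j^2 + 6*j + 9) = (j + 1)*(j + 3)*(j + 3)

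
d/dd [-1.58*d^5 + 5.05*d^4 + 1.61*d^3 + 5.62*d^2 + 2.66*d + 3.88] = -7.9*d^4 + 20.2*d^3 + 4.83*d^2 + 11.24*d + 2.66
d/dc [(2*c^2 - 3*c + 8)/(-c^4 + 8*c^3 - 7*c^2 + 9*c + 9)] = (4*c^5 - 25*c^4 + 80*c^3 - 195*c^2 + 148*c - 99)/(c^8 - 16*c^7 + 78*c^6 - 130*c^5 + 175*c^4 + 18*c^3 - 45*c^2 + 162*c + 81)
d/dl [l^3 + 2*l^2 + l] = 3*l^2 + 4*l + 1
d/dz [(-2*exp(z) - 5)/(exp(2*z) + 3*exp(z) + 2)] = (2*exp(2*z) + 10*exp(z) + 11)*exp(z)/(exp(4*z) + 6*exp(3*z) + 13*exp(2*z) + 12*exp(z) + 4)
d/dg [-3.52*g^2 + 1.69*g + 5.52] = 1.69 - 7.04*g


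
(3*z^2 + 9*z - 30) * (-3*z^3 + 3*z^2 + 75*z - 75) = -9*z^5 - 18*z^4 + 342*z^3 + 360*z^2 - 2925*z + 2250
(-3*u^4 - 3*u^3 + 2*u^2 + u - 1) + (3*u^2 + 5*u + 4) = -3*u^4 - 3*u^3 + 5*u^2 + 6*u + 3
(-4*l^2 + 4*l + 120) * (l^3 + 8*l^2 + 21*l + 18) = -4*l^5 - 28*l^4 + 68*l^3 + 972*l^2 + 2592*l + 2160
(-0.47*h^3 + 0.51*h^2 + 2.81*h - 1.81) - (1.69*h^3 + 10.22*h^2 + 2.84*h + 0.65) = -2.16*h^3 - 9.71*h^2 - 0.0299999999999998*h - 2.46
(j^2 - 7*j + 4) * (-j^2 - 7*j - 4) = -j^4 + 41*j^2 - 16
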